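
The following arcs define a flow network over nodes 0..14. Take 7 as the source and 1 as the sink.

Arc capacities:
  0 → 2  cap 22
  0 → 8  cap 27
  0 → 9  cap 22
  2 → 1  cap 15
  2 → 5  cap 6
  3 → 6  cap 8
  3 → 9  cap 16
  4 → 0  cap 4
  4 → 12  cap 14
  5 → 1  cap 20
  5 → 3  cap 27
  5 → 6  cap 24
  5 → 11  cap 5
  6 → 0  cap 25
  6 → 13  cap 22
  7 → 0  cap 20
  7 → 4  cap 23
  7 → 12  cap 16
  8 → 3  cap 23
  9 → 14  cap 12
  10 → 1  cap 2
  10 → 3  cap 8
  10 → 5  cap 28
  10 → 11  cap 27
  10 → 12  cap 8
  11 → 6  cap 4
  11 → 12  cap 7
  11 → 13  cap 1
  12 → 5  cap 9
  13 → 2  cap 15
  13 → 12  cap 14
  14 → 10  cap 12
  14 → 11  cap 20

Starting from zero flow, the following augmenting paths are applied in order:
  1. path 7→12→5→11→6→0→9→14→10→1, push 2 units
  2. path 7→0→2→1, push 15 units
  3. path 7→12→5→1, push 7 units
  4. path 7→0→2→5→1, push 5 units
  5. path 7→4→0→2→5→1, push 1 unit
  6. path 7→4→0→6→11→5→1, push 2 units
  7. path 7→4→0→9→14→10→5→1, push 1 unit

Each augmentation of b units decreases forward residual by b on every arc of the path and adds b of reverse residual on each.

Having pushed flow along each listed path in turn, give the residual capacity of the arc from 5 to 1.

Residual capacity of (5,1): 4

after path 1 (7→12→5→11→6→0→9→14→10→1, push 2): res(5,1)=20
after path 2 (7→0→2→1, push 15): res(5,1)=20
after path 3 (7→12→5→1, push 7): res(5,1)=13
after path 4 (7→0→2→5→1, push 5): res(5,1)=8
after path 5 (7→4→0→2→5→1, push 1): res(5,1)=7
after path 6 (7→4→0→6→11→5→1, push 2): res(5,1)=5
after path 7 (7→4→0→9→14→10→5→1, push 1): res(5,1)=4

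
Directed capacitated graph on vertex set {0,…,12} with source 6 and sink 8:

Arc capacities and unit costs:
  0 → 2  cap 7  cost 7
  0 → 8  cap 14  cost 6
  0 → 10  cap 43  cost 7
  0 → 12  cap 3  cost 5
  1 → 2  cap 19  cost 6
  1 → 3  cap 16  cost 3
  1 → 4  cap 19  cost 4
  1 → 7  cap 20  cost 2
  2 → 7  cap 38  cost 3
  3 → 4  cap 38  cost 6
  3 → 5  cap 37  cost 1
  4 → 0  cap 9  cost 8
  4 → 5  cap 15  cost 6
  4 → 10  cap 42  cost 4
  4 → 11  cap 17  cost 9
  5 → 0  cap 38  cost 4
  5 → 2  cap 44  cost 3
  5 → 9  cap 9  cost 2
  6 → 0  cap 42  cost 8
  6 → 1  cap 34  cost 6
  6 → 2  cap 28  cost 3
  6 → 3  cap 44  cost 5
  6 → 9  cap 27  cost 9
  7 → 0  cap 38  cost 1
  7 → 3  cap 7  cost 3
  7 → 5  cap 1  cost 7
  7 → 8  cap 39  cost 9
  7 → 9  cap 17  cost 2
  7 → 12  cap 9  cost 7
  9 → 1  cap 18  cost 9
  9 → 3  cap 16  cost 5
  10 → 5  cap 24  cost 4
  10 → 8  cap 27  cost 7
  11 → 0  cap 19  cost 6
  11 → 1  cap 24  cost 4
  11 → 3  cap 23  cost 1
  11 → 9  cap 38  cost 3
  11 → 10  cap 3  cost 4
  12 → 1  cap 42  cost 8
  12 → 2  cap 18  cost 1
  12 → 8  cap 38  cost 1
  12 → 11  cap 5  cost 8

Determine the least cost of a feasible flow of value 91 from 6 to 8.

shortest-cost path #1: 6→2→7→0→8 push 14 @ unit cost 13 (adds 182)
shortest-cost path #2: 6→2→7→0→12→8 push 3 @ unit cost 13 (adds 39)
shortest-cost path #3: 6→2→7→12→8 push 9 @ unit cost 14 (adds 126)
shortest-cost path #4: 6→2→7→8 push 2 @ unit cost 15 (adds 30)
shortest-cost path #5: 6→0→7→8 push 17 @ unit cost 16 (adds 272)
shortest-cost path #6: 6→1→7→8 push 20 @ unit cost 17 (adds 340)
shortest-cost path #7: 6→1→4→10→8 push 14 @ unit cost 21 (adds 294)
shortest-cost path #8: 6→0→10→8 push 12 @ unit cost 22 (adds 264)
total cost = 1547

Minimum cost for 91 units: 1547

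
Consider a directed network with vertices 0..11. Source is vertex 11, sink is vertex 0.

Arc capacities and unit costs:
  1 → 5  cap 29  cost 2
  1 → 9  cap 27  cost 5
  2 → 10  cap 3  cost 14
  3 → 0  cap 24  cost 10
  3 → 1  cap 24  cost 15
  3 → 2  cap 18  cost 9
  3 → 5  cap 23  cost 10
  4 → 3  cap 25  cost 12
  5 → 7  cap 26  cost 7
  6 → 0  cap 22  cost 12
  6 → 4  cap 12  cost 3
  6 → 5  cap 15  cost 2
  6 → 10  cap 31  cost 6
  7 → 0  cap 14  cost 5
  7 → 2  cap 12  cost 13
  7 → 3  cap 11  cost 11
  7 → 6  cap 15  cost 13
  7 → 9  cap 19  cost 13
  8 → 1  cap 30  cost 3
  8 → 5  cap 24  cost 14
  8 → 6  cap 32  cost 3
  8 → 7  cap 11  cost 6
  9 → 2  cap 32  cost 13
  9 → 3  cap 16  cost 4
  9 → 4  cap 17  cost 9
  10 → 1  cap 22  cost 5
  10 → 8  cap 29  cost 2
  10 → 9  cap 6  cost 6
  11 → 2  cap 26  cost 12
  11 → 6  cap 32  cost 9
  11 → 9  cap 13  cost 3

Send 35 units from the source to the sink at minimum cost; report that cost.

Minimum cost for 35 units: 683

shortest-cost path #1: 11→9→3→0 push 13 @ unit cost 17 (adds 221)
shortest-cost path #2: 11→6→0 push 22 @ unit cost 21 (adds 462)
total cost = 683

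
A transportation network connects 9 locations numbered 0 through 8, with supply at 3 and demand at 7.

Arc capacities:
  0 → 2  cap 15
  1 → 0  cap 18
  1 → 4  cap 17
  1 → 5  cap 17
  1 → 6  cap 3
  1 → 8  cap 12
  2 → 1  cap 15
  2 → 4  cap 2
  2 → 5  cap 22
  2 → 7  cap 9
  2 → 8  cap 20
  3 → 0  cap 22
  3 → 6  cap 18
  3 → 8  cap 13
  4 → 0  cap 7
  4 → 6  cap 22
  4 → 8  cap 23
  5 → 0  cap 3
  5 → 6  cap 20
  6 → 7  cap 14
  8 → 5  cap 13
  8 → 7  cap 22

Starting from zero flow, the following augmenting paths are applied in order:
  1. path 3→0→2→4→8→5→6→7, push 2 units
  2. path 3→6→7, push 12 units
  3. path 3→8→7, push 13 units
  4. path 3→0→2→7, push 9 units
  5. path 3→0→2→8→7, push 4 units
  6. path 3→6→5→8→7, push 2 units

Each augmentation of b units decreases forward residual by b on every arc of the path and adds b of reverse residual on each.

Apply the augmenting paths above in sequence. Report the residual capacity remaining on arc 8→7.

after path 1 (3→0→2→4→8→5→6→7, push 2): res(8,7)=22
after path 2 (3→6→7, push 12): res(8,7)=22
after path 3 (3→8→7, push 13): res(8,7)=9
after path 4 (3→0→2→7, push 9): res(8,7)=9
after path 5 (3→0→2→8→7, push 4): res(8,7)=5
after path 6 (3→6→5→8→7, push 2): res(8,7)=3

Residual capacity of (8,7): 3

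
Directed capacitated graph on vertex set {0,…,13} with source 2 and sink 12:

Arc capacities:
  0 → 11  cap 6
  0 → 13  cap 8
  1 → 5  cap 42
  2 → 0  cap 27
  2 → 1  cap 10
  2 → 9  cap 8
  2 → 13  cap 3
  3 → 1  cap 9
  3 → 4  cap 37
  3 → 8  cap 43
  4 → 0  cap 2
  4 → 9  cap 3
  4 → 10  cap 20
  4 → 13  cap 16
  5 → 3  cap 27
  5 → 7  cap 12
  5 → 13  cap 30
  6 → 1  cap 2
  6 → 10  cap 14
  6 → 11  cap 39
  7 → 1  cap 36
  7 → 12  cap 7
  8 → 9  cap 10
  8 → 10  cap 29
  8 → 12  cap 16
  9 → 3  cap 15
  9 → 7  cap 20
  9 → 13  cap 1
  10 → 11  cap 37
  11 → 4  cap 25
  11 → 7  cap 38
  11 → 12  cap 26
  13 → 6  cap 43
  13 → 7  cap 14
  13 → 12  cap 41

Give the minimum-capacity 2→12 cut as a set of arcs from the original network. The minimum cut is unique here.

augment #1: 2→13→12 push 3
augment #2: 2→0→11→12 push 6
augment #3: 2→0→13→12 push 8
augment #4: 2→9→7→12 push 7
augment #5: 2→9→13→12 push 1
augment #6: 2→1→5→13→12 push 10
max flow = 35; residual-reachable set from 2 gives S-side
cut edges (S→T): {(0,11), (0,13), (2,1), (2,9), (2,13)} total cap 35

Min-cut arcs: {(0,11), (0,13), (2,1), (2,9), (2,13)} (total capacity 35)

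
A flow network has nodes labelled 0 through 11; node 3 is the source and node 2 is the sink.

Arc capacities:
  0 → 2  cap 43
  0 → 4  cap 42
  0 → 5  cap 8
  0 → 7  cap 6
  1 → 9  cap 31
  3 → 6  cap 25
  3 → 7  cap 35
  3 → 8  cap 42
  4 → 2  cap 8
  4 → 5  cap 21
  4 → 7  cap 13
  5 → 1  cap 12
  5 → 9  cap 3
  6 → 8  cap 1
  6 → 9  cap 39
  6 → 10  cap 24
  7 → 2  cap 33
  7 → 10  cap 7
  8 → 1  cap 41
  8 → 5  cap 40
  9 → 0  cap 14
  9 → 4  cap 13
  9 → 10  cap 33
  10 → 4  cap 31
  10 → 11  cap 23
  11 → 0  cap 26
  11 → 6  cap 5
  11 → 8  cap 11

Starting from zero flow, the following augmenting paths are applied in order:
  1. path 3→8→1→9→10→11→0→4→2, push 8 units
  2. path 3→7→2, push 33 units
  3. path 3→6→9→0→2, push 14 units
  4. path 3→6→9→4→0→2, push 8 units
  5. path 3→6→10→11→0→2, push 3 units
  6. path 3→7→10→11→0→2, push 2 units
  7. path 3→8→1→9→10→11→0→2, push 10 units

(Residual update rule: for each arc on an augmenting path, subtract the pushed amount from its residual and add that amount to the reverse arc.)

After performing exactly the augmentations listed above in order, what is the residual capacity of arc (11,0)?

Residual capacity of (11,0): 3

after path 1 (3→8→1→9→10→11→0→4→2, push 8): res(11,0)=18
after path 2 (3→7→2, push 33): res(11,0)=18
after path 3 (3→6→9→0→2, push 14): res(11,0)=18
after path 4 (3→6→9→4→0→2, push 8): res(11,0)=18
after path 5 (3→6→10→11→0→2, push 3): res(11,0)=15
after path 6 (3→7→10→11→0→2, push 2): res(11,0)=13
after path 7 (3→8→1→9→10→11→0→2, push 10): res(11,0)=3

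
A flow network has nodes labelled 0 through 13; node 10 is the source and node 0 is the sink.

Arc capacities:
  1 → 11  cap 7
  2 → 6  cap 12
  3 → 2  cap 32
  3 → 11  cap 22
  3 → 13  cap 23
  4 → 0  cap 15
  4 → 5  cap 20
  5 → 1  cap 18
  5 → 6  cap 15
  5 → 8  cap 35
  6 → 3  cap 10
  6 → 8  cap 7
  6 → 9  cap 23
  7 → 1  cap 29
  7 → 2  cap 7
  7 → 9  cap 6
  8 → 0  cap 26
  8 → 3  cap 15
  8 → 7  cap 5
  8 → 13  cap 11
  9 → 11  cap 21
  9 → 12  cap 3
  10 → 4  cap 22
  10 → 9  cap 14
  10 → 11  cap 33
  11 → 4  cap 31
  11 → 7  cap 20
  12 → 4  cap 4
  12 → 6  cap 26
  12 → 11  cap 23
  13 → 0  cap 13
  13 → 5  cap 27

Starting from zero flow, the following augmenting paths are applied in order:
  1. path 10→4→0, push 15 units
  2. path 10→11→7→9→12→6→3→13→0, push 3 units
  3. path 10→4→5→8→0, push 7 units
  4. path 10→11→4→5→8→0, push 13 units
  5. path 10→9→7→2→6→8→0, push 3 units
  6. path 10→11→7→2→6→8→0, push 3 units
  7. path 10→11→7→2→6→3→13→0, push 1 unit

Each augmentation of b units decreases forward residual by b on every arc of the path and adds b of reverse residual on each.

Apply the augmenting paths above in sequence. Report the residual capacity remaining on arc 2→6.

Residual capacity of (2,6): 5

after path 1 (10→4→0, push 15): res(2,6)=12
after path 2 (10→11→7→9→12→6→3→13→0, push 3): res(2,6)=12
after path 3 (10→4→5→8→0, push 7): res(2,6)=12
after path 4 (10→11→4→5→8→0, push 13): res(2,6)=12
after path 5 (10→9→7→2→6→8→0, push 3): res(2,6)=9
after path 6 (10→11→7→2→6→8→0, push 3): res(2,6)=6
after path 7 (10→11→7→2→6→3→13→0, push 1): res(2,6)=5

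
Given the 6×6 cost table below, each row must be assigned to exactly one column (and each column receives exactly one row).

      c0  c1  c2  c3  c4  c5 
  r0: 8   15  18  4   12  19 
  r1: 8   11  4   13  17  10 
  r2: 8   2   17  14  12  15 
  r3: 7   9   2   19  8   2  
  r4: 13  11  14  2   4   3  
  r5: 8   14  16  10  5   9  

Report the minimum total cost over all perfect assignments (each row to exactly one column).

Minimum assignment cost: 23

optimal assignment: row0→col0 (cost 8), row1→col2 (cost 4), row2→col1 (cost 2), row3→col5 (cost 2), row4→col3 (cost 2), row5→col4 (cost 5)
total = 8 + 4 + 2 + 2 + 2 + 5 = 23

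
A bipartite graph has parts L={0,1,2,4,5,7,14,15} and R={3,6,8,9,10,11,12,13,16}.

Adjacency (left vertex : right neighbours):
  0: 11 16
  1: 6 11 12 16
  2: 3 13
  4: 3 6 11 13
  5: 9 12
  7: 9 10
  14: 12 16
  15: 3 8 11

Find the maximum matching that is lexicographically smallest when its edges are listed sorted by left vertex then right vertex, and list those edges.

|M| = 8 (so the lex-smallest maximum matching has 8 edges)
process left vertices in ascending order; for each, take the smallest-labelled available neighbour that still permits 8 edges overall, or leave it unmatched if none does
lex-smallest matching: {0-11, 1-6, 2-3, 4-13, 5-9, 7-10, 14-12, 15-8}

Lex-smallest maximum matching: {(0,11), (1,6), (2,3), (4,13), (5,9), (7,10), (14,12), (15,8)}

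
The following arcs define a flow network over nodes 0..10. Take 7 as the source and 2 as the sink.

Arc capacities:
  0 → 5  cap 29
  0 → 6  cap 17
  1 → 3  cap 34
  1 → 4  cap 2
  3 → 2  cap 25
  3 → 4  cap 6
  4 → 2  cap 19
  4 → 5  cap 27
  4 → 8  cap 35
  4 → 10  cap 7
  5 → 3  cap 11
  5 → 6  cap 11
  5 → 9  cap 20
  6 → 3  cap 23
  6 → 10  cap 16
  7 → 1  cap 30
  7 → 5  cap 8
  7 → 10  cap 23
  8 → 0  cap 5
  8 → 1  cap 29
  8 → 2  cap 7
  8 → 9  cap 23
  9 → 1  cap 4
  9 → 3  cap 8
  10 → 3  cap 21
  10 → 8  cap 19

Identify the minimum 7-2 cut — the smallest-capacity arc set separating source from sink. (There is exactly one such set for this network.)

Min-cut arcs: {(1,4), (3,2), (3,4), (8,2)} (total capacity 40)

augment #1: 7→1→3→2 push 25
augment #2: 7→1→4→2 push 2
augment #3: 7→10→8→2 push 7
augment #4: 7→1→3→4→2 push 3
augment #5: 7→5→3→4→2 push 3
max flow = 40; residual-reachable set from 7 gives S-side
cut edges (S→T): {(1,4), (3,2), (3,4), (8,2)} total cap 40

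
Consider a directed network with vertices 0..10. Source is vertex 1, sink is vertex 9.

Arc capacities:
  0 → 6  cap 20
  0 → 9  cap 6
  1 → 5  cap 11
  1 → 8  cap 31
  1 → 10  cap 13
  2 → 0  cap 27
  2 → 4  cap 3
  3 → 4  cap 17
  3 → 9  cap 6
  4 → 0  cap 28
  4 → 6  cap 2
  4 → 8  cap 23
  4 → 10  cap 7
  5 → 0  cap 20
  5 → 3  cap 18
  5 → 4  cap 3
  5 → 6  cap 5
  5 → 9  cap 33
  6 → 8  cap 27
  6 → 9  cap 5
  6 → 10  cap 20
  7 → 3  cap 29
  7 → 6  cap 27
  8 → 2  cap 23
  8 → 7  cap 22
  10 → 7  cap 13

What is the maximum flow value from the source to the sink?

Maximum flow value: 28

augment #1: 1→5→9 bottleneck 11, total now 11
augment #2: 1→8→2→0→9 bottleneck 6, total now 17
augment #3: 1→8→7→3→9 bottleneck 6, total now 23
augment #4: 1→8→7→6→9 bottleneck 5, total now 28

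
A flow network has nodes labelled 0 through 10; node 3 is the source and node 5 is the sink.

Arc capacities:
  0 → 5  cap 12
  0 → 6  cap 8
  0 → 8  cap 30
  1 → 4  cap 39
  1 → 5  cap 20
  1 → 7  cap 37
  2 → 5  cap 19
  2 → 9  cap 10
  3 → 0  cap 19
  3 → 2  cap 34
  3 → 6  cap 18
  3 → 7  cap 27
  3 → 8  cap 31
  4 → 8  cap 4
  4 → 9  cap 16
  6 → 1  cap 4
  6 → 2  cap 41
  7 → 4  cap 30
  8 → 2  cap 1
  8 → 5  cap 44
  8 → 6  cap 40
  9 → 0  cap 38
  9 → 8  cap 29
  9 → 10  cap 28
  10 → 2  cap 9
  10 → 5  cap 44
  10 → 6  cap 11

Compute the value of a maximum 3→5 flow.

Maximum flow value: 103

augment #1: 3→0→5 bottleneck 12, total now 12
augment #2: 3→2→5 bottleneck 19, total now 31
augment #3: 3→8→5 bottleneck 31, total now 62
augment #4: 3→0→8→5 bottleneck 7, total now 69
augment #5: 3→6→1→5 bottleneck 4, total now 73
augment #6: 3→2→9→8→5 bottleneck 6, total now 79
augment #7: 3→2→9→10→5 bottleneck 4, total now 83
augment #8: 3→7→4→9→10→5 bottleneck 16, total now 99
augment #9: 3→7→4→8→9→10→5 bottleneck 4, total now 103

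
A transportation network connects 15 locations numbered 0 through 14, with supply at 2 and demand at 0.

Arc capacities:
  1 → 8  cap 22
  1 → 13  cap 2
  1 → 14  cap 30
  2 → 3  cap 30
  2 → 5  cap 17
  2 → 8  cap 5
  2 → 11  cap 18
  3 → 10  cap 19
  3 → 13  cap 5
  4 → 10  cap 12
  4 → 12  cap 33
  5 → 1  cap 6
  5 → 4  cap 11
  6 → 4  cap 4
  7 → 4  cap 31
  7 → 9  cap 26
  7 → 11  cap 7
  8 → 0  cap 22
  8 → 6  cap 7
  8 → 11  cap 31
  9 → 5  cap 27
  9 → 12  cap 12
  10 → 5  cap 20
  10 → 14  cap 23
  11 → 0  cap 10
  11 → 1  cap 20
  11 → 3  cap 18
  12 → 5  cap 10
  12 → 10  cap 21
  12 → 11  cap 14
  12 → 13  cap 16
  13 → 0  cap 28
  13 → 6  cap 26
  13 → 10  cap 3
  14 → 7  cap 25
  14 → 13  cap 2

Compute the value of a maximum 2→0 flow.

Maximum flow value: 57

augment #1: 2→8→0 bottleneck 5, total now 5
augment #2: 2→11→0 bottleneck 10, total now 15
augment #3: 2→3→13→0 bottleneck 5, total now 20
augment #4: 2→5→1→8→0 bottleneck 6, total now 26
augment #5: 2→11→1→8→0 bottleneck 8, total now 34
augment #6: 2→3→10→14→13→0 bottleneck 2, total now 36
augment #7: 2→5→4→12→13→0 bottleneck 11, total now 47
augment #8: 2→3→10→14→7→4→12→13→0 bottleneck 5, total now 52
augment #9: 2→3→10→14→7→11→1→8→0 bottleneck 3, total now 55
augment #10: 2→3→10→14→7→11→1→13→0 bottleneck 2, total now 57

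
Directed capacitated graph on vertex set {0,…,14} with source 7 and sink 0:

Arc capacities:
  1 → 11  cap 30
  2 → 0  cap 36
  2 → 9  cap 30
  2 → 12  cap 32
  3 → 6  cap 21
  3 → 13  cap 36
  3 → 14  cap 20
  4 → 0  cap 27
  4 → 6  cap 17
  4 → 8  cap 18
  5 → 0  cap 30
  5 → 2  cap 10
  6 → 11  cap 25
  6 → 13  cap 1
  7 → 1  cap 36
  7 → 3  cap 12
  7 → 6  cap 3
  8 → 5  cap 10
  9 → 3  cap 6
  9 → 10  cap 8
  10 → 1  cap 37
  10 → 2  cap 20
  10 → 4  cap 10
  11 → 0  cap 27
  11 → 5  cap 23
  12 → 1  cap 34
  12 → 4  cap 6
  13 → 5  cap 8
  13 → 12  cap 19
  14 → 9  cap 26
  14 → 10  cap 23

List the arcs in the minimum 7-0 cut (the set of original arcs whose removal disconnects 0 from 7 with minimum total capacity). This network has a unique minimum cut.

Min-cut arcs: {(1,11), (7,3), (7,6)} (total capacity 45)

augment #1: 7→1→11→0 push 27
augment #2: 7→1→11→5→0 push 3
augment #3: 7→3→13→5→0 push 8
augment #4: 7→6→11→5→0 push 3
augment #5: 7→3→6→11→5→0 push 4
max flow = 45; residual-reachable set from 7 gives S-side
cut edges (S→T): {(1,11), (7,3), (7,6)} total cap 45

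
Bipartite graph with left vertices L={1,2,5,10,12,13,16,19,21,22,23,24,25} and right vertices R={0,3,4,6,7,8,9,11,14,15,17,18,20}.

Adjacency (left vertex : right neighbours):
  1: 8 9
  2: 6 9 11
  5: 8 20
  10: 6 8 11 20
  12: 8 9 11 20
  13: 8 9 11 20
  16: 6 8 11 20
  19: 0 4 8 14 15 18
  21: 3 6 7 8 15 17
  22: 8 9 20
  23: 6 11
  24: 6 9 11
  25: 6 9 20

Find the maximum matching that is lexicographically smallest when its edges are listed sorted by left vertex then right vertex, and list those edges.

|M| = 7 (so the lex-smallest maximum matching has 7 edges)
process left vertices in ascending order; for each, take the smallest-labelled available neighbour that still permits 7 edges overall, or leave it unmatched if none does
lex-smallest matching: {1-8, 2-6, 5-20, 10-11, 12-9, 19-0, 21-3}

Lex-smallest maximum matching: {(1,8), (2,6), (5,20), (10,11), (12,9), (19,0), (21,3)}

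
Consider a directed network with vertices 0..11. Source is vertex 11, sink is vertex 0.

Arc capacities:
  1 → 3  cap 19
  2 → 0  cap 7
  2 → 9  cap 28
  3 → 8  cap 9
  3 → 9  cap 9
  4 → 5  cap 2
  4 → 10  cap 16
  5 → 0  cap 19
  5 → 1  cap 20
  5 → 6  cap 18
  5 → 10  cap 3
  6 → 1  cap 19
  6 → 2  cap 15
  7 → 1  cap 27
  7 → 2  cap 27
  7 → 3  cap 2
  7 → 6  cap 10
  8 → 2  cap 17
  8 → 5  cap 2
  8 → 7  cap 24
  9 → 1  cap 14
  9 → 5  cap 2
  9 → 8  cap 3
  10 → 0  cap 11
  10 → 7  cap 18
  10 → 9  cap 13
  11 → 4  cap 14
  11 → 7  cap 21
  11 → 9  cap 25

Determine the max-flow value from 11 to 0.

Maximum flow value: 24

augment #1: 11→4→5→0 bottleneck 2, total now 2
augment #2: 11→4→10→0 bottleneck 11, total now 13
augment #3: 11→7→2→0 bottleneck 7, total now 20
augment #4: 11→9→5→0 bottleneck 2, total now 22
augment #5: 11→9→8→5→0 bottleneck 2, total now 24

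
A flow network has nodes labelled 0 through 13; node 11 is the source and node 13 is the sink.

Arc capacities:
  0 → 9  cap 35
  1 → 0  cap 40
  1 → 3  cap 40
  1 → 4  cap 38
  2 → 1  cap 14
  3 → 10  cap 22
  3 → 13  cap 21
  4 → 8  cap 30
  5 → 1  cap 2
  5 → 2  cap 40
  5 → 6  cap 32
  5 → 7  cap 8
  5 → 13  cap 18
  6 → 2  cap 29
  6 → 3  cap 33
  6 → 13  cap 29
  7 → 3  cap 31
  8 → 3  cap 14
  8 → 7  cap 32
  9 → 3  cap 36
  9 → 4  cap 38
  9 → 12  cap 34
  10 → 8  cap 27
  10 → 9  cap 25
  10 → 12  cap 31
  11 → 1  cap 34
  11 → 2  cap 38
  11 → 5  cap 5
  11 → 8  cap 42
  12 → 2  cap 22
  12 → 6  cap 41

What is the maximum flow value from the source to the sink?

augment #1: 11→5→13 bottleneck 5, total now 5
augment #2: 11→1→3→13 bottleneck 21, total now 26
augment #3: 11→1→0→9→12→6→13 bottleneck 13, total now 39
augment #4: 11→8→3→10→12→6→13 bottleneck 14, total now 53
augment #5: 11→2→1→0→9→12→6→13 bottleneck 2, total now 55

Maximum flow value: 55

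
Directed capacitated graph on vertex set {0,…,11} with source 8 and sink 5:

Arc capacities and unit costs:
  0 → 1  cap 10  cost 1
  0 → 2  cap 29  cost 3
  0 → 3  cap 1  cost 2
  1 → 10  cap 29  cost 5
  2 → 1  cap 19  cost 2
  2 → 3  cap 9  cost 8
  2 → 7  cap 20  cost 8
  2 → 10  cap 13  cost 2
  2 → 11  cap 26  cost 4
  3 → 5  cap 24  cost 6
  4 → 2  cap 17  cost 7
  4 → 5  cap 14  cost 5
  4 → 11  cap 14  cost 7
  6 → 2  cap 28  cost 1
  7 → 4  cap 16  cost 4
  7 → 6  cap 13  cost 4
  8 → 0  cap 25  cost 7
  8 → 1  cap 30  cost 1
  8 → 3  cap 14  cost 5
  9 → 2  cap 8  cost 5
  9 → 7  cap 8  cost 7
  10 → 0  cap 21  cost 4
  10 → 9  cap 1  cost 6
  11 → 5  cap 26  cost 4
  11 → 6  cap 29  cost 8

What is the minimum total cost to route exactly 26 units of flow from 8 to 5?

shortest-cost path #1: 8→3→5 push 14 @ unit cost 11 (adds 154)
shortest-cost path #2: 8→0→3→5 push 1 @ unit cost 15 (adds 15)
shortest-cost path #3: 8→0→2→11→5 push 11 @ unit cost 18 (adds 198)
total cost = 367

Minimum cost for 26 units: 367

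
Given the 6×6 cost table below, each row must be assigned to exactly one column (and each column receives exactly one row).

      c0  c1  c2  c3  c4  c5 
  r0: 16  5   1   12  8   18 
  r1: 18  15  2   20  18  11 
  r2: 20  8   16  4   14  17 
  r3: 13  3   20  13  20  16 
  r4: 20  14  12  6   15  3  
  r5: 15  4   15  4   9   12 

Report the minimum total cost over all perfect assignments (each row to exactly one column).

optimal assignment: row0→col4 (cost 8), row1→col2 (cost 2), row2→col3 (cost 4), row3→col0 (cost 13), row4→col5 (cost 3), row5→col1 (cost 4)
total = 8 + 2 + 4 + 13 + 3 + 4 = 34

Minimum assignment cost: 34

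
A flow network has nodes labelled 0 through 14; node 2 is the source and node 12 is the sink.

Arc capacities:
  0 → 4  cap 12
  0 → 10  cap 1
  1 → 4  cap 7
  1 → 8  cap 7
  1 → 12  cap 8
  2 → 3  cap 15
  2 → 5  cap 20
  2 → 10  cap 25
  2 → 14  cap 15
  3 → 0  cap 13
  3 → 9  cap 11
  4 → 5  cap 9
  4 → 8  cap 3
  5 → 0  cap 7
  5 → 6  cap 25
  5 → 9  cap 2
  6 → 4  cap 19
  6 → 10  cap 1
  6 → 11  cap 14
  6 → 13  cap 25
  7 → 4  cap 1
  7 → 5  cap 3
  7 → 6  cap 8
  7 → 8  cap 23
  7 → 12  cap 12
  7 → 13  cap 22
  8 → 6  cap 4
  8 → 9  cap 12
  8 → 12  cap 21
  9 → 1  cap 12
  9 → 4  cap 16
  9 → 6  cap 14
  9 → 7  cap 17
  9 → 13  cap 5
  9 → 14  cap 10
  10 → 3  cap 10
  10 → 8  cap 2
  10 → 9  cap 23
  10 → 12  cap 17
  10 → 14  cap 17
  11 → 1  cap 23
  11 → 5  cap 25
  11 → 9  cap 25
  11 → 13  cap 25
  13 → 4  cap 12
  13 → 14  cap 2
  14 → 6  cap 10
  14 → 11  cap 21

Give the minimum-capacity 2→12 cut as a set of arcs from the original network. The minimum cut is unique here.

Min-cut arcs: {(1,8), (1,12), (4,8), (9,7), (10,8), (10,12)} (total capacity 54)

augment #1: 2→10→12 push 17
augment #2: 2→10→8→12 push 2
augment #3: 2→3→9→1→12 push 8
augment #4: 2→3→9→7→12 push 3
augment #5: 2→5→9→7→12 push 2
augment #6: 2→10→9→7→12 push 6
augment #7: 2→3→0→4→8→12 push 3
augment #8: 2→14→11→1→8→12 push 7
augment #9: 2→14→11→9→7→12 push 1
augment #10: 2→14→11→9→7→8→12 push 5
max flow = 54; residual-reachable set from 2 gives S-side
cut edges (S→T): {(1,8), (1,12), (4,8), (9,7), (10,8), (10,12)} total cap 54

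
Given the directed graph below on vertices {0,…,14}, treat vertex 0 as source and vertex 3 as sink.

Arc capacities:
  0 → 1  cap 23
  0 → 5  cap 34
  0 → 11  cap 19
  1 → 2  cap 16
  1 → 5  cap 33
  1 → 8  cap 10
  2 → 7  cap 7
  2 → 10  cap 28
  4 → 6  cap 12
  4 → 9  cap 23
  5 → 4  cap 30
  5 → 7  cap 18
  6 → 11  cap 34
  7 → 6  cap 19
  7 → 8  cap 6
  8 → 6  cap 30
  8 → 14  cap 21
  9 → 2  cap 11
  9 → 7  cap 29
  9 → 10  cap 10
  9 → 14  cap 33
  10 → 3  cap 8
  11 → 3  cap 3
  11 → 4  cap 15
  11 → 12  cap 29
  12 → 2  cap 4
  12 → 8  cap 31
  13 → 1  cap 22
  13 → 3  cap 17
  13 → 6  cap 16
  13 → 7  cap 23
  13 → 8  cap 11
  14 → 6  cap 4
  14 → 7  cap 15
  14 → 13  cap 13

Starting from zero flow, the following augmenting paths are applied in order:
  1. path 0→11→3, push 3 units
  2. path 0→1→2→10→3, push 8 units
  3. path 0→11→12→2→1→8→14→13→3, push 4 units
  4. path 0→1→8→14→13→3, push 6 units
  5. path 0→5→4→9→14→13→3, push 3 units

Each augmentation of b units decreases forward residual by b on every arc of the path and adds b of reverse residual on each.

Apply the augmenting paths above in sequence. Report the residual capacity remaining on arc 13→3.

after path 1 (0→11→3, push 3): res(13,3)=17
after path 2 (0→1→2→10→3, push 8): res(13,3)=17
after path 3 (0→11→12→2→1→8→14→13→3, push 4): res(13,3)=13
after path 4 (0→1→8→14→13→3, push 6): res(13,3)=7
after path 5 (0→5→4→9→14→13→3, push 3): res(13,3)=4

Residual capacity of (13,3): 4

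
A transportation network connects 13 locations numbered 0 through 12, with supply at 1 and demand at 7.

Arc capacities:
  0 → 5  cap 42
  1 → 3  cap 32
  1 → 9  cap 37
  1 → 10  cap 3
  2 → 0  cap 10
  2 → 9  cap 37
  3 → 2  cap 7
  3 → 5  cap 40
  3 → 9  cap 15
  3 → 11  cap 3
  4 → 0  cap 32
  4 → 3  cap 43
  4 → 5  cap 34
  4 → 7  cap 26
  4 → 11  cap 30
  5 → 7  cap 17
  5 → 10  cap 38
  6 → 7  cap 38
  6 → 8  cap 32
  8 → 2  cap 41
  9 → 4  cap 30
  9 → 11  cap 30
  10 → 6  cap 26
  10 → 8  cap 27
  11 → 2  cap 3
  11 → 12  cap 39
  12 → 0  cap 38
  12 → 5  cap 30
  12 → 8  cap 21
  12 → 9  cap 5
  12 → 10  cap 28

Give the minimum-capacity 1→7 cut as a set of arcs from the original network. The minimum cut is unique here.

augment #1: 1→3→5→7 push 17
augment #2: 1→9→4→7 push 26
augment #3: 1→10→6→7 push 3
augment #4: 1→3→5→10→6→7 push 15
augment #5: 1→9→4→5→10→6→7 push 4
augment #6: 1→9→11→12→10→6→7 push 4
max flow = 69; residual-reachable set from 1 gives S-side
cut edges (S→T): {(4,7), (5,7), (10,6)} total cap 69

Min-cut arcs: {(4,7), (5,7), (10,6)} (total capacity 69)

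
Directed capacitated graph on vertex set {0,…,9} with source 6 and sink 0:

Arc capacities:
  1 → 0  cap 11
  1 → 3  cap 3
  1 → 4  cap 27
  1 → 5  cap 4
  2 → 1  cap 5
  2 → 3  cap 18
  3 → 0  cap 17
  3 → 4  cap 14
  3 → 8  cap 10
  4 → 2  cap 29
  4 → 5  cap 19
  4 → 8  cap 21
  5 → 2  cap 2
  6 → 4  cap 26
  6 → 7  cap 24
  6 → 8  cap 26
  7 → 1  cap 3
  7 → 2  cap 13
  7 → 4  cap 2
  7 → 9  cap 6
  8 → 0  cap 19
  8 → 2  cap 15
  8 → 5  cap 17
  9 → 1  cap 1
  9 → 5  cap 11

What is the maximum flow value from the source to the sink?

augment #1: 6→8→0 bottleneck 19, total now 19
augment #2: 6→7→1→0 bottleneck 3, total now 22
augment #3: 6→4→2→1→0 bottleneck 5, total now 27
augment #4: 6→4→2→3→0 bottleneck 17, total now 44
augment #5: 6→7→9→1→0 bottleneck 1, total now 45

Maximum flow value: 45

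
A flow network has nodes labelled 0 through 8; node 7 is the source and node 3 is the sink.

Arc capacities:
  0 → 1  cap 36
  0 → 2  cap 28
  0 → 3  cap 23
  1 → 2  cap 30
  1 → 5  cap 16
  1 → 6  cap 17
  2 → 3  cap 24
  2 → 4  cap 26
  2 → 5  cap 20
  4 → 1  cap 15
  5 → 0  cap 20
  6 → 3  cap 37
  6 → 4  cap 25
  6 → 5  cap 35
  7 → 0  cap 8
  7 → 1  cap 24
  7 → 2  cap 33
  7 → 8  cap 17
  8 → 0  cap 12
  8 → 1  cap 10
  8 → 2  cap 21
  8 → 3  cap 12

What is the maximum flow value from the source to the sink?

Maximum flow value: 76

augment #1: 7→0→3 bottleneck 8, total now 8
augment #2: 7→2→3 bottleneck 24, total now 32
augment #3: 7→8→3 bottleneck 12, total now 44
augment #4: 7→1→6→3 bottleneck 17, total now 61
augment #5: 7→8→0→3 bottleneck 5, total now 66
augment #6: 7→1→5→0→3 bottleneck 7, total now 73
augment #7: 7→2→5→0→3 bottleneck 3, total now 76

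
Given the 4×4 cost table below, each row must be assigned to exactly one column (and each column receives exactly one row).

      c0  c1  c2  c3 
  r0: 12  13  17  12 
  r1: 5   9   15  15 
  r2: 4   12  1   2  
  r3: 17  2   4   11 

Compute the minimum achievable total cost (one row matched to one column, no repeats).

Minimum assignment cost: 20

optimal assignment: row0→col3 (cost 12), row1→col0 (cost 5), row2→col2 (cost 1), row3→col1 (cost 2)
total = 12 + 5 + 1 + 2 = 20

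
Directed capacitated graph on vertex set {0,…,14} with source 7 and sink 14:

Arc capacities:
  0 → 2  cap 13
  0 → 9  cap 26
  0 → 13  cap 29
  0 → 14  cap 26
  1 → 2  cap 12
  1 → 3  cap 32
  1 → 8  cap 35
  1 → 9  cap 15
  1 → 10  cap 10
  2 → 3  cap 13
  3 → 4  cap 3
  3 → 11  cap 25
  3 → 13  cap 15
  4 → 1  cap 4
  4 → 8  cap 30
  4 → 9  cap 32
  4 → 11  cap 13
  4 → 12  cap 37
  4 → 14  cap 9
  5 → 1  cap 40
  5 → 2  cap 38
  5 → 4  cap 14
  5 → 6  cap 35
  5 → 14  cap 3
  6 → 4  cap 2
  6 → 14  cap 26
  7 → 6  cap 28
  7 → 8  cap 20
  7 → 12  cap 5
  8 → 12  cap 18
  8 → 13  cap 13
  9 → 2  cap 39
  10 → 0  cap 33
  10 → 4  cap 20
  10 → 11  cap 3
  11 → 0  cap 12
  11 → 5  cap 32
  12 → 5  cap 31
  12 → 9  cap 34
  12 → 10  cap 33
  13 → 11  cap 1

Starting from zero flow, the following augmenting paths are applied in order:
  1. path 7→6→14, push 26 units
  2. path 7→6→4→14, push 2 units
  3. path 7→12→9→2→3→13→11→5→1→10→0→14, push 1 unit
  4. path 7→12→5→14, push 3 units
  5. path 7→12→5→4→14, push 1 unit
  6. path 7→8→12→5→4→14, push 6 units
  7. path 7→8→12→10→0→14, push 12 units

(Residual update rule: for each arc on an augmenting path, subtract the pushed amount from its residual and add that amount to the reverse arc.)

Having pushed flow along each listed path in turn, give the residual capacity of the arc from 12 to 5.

Residual capacity of (12,5): 21

after path 1 (7→6→14, push 26): res(12,5)=31
after path 2 (7→6→4→14, push 2): res(12,5)=31
after path 3 (7→12→9→2→3→13→11→5→1→10→0→14, push 1): res(12,5)=31
after path 4 (7→12→5→14, push 3): res(12,5)=28
after path 5 (7→12→5→4→14, push 1): res(12,5)=27
after path 6 (7→8→12→5→4→14, push 6): res(12,5)=21
after path 7 (7→8→12→10→0→14, push 12): res(12,5)=21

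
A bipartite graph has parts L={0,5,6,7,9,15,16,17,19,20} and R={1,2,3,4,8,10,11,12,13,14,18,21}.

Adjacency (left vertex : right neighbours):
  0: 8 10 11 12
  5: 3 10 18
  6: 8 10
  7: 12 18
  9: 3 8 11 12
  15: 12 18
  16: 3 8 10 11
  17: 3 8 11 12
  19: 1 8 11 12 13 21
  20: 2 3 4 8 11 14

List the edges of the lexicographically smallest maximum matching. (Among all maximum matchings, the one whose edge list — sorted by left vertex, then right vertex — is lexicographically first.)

|M| = 8 (so the lex-smallest maximum matching has 8 edges)
process left vertices in ascending order; for each, take the smallest-labelled available neighbour that still permits 8 edges overall, or leave it unmatched if none does
lex-smallest matching: {0-8, 5-3, 6-10, 7-12, 9-11, 15-18, 19-1, 20-2}

Lex-smallest maximum matching: {(0,8), (5,3), (6,10), (7,12), (9,11), (15,18), (19,1), (20,2)}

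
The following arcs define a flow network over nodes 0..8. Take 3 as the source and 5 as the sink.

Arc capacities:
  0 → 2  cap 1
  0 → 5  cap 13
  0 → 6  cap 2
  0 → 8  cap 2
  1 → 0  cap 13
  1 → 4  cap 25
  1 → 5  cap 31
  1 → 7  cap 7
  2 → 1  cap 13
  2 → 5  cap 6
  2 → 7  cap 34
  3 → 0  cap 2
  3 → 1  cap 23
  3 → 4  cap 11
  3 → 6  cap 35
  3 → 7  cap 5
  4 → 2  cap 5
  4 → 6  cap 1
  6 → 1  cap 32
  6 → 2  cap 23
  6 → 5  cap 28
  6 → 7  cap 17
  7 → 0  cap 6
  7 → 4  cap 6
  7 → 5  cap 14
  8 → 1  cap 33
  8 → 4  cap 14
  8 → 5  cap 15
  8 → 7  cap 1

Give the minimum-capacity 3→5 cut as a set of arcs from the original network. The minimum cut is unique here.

augment #1: 3→0→5 push 2
augment #2: 3→1→5 push 23
augment #3: 3→6→5 push 28
augment #4: 3→7→5 push 5
augment #5: 3→4→2→5 push 5
augment #6: 3→6→1→5 push 7
augment #7: 3→4→6→1→5 push 1
max flow = 71; residual-reachable set from 3 gives S-side
cut edges (S→T): {(3,0), (3,1), (3,6), (3,7), (4,2), (4,6)} total cap 71

Min-cut arcs: {(3,0), (3,1), (3,6), (3,7), (4,2), (4,6)} (total capacity 71)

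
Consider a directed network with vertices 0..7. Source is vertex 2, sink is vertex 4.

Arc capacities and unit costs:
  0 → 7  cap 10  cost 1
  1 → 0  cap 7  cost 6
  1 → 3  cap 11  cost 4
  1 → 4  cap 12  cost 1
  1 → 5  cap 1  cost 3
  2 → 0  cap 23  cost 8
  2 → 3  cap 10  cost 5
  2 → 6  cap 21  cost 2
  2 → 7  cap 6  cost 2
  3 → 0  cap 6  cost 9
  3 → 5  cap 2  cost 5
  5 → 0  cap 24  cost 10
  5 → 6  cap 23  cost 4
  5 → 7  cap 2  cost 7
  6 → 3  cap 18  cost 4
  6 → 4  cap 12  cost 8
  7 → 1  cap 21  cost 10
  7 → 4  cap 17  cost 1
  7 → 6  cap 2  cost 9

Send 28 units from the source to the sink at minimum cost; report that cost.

Minimum cost for 28 units: 238

shortest-cost path #1: 2→7→4 push 6 @ unit cost 3 (adds 18)
shortest-cost path #2: 2→6→4 push 12 @ unit cost 10 (adds 120)
shortest-cost path #3: 2→0→7→4 push 10 @ unit cost 10 (adds 100)
total cost = 238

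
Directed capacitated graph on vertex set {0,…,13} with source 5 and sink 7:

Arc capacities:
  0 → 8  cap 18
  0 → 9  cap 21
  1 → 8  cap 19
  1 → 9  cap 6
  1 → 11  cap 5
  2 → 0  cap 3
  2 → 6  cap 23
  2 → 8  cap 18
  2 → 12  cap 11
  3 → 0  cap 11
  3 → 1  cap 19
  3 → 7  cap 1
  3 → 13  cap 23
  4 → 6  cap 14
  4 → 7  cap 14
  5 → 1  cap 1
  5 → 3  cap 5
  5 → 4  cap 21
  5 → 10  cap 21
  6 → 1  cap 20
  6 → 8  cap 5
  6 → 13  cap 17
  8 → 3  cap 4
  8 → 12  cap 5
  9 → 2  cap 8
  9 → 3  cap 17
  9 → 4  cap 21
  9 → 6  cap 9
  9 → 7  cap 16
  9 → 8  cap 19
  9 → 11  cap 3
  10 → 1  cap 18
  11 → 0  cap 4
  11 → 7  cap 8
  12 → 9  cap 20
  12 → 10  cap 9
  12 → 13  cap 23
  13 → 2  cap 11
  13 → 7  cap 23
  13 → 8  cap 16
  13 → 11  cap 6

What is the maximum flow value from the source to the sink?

augment #1: 5→3→7 bottleneck 1, total now 1
augment #2: 5→4→7 bottleneck 14, total now 15
augment #3: 5→1→9→7 bottleneck 1, total now 16
augment #4: 5→3→13→7 bottleneck 4, total now 20
augment #5: 5→4→6→13→7 bottleneck 7, total now 27
augment #6: 5→10→1→9→7 bottleneck 5, total now 32
augment #7: 5→10→1→11→7 bottleneck 5, total now 37
augment #8: 5→10→1→8→3→13→7 bottleneck 4, total now 41
augment #9: 5→10→1→8→12→9→7 bottleneck 4, total now 45

Maximum flow value: 45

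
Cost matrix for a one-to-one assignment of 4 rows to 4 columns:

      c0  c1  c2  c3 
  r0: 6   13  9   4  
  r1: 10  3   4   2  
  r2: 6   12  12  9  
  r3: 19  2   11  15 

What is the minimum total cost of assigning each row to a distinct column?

optimal assignment: row0→col3 (cost 4), row1→col2 (cost 4), row2→col0 (cost 6), row3→col1 (cost 2)
total = 4 + 4 + 6 + 2 = 16

Minimum assignment cost: 16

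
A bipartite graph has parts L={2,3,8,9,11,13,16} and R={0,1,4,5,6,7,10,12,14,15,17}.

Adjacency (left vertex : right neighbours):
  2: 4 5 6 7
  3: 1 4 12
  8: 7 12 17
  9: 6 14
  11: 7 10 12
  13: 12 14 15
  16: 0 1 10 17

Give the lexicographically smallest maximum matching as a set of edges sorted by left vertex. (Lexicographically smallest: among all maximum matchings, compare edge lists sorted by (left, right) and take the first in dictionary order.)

Lex-smallest maximum matching: {(2,4), (3,1), (8,7), (9,6), (11,10), (13,12), (16,0)}

|M| = 7 (so the lex-smallest maximum matching has 7 edges)
process left vertices in ascending order; for each, take the smallest-labelled available neighbour that still permits 7 edges overall, or leave it unmatched if none does
lex-smallest matching: {2-4, 3-1, 8-7, 9-6, 11-10, 13-12, 16-0}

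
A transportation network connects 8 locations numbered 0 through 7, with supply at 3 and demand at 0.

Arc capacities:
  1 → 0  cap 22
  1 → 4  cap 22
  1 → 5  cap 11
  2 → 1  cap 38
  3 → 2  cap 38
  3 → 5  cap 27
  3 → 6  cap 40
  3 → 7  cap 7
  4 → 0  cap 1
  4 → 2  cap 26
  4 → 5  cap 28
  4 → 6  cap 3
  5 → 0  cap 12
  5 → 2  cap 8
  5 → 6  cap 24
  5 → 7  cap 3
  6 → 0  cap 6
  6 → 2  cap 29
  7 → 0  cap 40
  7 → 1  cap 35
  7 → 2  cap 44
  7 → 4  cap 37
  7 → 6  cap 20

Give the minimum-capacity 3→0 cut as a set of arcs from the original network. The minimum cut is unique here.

Min-cut arcs: {(1,0), (3,7), (4,0), (5,0), (5,7), (6,0)} (total capacity 51)

augment #1: 3→5→0 push 12
augment #2: 3→6→0 push 6
augment #3: 3→7→0 push 7
augment #4: 3→2→1→0 push 22
augment #5: 3→5→7→0 push 3
augment #6: 3→2→1→4→0 push 1
max flow = 51; residual-reachable set from 3 gives S-side
cut edges (S→T): {(1,0), (3,7), (4,0), (5,0), (5,7), (6,0)} total cap 51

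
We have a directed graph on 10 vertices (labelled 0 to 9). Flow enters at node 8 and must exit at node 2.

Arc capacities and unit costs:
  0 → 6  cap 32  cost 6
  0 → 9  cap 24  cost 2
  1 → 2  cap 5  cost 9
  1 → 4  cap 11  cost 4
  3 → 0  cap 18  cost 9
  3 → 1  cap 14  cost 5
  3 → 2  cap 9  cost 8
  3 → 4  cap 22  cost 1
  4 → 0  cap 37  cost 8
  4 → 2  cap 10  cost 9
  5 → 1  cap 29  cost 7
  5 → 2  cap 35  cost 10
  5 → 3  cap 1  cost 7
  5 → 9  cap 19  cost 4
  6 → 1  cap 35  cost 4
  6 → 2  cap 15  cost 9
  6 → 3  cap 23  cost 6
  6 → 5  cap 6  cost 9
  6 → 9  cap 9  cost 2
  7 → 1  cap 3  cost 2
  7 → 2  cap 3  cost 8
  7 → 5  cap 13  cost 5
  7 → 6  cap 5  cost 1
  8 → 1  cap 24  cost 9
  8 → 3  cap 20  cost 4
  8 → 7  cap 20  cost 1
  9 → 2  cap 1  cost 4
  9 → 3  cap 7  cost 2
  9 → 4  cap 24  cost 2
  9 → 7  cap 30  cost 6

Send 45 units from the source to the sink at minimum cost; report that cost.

Minimum cost for 45 units: 631

shortest-cost path #1: 8→7→6→9→2 push 1 @ unit cost 8 (adds 8)
shortest-cost path #2: 8→7→2 push 3 @ unit cost 9 (adds 27)
shortest-cost path #3: 8→7→6→2 push 4 @ unit cost 11 (adds 44)
shortest-cost path #4: 8→3→2 push 9 @ unit cost 12 (adds 108)
shortest-cost path #5: 8→7→1→2 push 3 @ unit cost 12 (adds 36)
shortest-cost path #6: 8→3→4→2 push 10 @ unit cost 14 (adds 140)
shortest-cost path #7: 8→7→5→2 push 9 @ unit cost 16 (adds 144)
shortest-cost path #8: 8→1→2 push 2 @ unit cost 18 (adds 36)
shortest-cost path #9: 8→1→7→5→2 push 3 @ unit cost 22 (adds 66)
shortest-cost path #10: 8→3→0→9→6→2 push 1 @ unit cost 22 (adds 22)
total cost = 631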